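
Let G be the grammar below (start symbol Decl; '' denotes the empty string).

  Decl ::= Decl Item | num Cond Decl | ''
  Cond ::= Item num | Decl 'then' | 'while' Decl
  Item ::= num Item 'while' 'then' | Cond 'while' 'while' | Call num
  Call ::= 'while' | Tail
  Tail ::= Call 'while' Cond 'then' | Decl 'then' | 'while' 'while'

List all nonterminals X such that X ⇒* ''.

{ Decl }

Directly nullable (have an ''-production): Decl.
No other nonterminal has a production whose RHS symbols are all nullable.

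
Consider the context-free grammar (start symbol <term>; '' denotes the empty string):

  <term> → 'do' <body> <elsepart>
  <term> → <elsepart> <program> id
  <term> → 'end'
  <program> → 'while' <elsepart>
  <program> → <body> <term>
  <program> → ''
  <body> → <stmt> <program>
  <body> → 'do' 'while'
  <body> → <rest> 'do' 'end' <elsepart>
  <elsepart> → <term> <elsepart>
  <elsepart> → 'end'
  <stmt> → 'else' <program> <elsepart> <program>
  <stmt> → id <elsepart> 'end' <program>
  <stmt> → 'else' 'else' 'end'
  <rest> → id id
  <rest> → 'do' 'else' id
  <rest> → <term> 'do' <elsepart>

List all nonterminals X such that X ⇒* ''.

Directly nullable (have an ''-production): <program>.
No other nonterminal has a production whose RHS symbols are all nullable.

{ <program> }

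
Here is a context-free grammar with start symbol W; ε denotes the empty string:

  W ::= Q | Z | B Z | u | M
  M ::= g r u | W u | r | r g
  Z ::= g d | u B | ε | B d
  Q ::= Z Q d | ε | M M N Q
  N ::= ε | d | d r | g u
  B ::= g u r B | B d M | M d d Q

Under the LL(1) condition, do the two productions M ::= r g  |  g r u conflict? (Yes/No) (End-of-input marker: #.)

FIRST(r g) = { r } and FIRST(g r u) = { g }.
The FIRST sets are disjoint and neither alternative is nullable — no conflict.

No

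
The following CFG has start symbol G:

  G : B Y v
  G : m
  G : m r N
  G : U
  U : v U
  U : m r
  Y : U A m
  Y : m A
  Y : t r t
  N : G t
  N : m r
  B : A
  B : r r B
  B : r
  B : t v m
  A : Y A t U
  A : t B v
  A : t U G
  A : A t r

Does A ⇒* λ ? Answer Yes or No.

No nonterminal in this grammar is nullable.
No production of A has an RHS whose symbols are all nullable, so A is not nullable.

No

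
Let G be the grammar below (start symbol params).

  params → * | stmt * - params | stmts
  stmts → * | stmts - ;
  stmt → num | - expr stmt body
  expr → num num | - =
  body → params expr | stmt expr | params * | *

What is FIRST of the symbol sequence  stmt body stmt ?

Add FIRST(stmt) = { -, num }; stmt is not nullable, stop.

{ -, num }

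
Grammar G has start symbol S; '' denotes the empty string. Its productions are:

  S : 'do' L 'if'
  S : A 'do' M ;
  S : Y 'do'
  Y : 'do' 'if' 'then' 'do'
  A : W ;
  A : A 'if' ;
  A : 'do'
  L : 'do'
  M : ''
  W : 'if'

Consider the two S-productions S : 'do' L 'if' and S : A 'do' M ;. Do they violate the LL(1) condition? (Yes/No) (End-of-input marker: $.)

FIRST('do' L 'if') = { 'do' } and FIRST(A 'do' M ;) = { 'do', 'if' }.
Both contain 'do', so the two alternatives are not disjoint — LL(1) conflict.

Yes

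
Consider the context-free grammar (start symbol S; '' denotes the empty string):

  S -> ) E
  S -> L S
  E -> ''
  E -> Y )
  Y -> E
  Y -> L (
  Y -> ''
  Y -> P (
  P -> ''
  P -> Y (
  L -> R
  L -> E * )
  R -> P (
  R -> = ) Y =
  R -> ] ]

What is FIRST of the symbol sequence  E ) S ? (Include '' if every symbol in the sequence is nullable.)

Add FIRST(E)\{''} = { (, ), *, =, ] }; E is nullable, continue.
) is a terminal; add {)} and stop.

{ (, ), *, =, ] }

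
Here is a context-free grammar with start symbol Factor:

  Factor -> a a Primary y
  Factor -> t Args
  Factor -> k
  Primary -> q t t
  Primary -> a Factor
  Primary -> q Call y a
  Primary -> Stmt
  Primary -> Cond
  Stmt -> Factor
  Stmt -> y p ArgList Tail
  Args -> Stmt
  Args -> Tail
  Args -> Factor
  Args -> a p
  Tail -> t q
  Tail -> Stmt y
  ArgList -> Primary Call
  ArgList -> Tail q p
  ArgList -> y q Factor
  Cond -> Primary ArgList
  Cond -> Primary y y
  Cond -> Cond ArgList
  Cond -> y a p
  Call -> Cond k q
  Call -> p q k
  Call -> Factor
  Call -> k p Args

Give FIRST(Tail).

{ a, k, t, y }

Tail -> t q contributes {t}.
From Tail -> Stmt y: add FIRST(Stmt) = { a, k, t, y }.
Union: FIRST(Tail) = { a, k, t, y }.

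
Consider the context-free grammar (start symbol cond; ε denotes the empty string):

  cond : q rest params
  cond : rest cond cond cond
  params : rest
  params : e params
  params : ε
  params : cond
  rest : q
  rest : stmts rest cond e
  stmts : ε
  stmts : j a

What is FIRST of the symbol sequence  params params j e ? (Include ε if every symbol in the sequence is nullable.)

Add FIRST(params)\{ε} = { e, j, q }; params is nullable, continue.
Add FIRST(params)\{ε} = { e, j, q }; params is nullable, continue.
j is a terminal; add {j} and stop.

{ e, j, q }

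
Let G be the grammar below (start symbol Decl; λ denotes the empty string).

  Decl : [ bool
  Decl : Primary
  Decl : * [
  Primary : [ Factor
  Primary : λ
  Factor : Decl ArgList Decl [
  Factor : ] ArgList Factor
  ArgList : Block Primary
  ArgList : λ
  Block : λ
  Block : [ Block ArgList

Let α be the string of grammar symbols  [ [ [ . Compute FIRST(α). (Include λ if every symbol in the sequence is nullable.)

{ [ }

[ is a terminal; add {[} and stop.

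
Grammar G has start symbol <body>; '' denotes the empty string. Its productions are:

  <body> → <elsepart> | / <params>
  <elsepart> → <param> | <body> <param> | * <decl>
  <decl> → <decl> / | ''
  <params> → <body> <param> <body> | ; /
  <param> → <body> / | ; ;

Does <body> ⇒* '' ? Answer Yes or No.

No

Nullable nonterminals: <decl>.
No production of <body> has an RHS whose symbols are all nullable, so <body> is not nullable.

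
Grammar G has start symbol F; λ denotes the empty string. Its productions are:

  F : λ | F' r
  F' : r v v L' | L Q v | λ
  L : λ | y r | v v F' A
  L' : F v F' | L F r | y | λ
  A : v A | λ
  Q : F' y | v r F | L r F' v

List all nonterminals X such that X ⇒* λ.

Directly nullable (have an λ-production): F, F', L, L', A.
No other nonterminal has a production whose RHS symbols are all nullable.

{ A, F, F', L, L' }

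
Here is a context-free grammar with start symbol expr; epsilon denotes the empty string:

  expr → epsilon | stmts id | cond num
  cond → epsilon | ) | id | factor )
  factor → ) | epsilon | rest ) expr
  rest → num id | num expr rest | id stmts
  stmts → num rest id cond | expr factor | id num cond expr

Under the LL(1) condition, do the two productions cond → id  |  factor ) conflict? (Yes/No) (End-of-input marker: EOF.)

Yes

FIRST(id) = { id } and FIRST(factor )) = { ), id, num }.
Both contain id, so the two alternatives are not disjoint — LL(1) conflict.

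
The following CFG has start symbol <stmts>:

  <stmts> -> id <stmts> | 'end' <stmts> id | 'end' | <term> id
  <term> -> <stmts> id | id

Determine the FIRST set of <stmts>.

{ 'end', id }

<stmts> -> id <stmts> contributes {id}.
<stmts> -> 'end' <stmts> id contributes {'end'}.
<stmts> -> 'end' contributes {'end'}.
From <stmts> -> <term> id: add FIRST(<term>) = { 'end', id }.
Union: FIRST(<stmts>) = { 'end', id }.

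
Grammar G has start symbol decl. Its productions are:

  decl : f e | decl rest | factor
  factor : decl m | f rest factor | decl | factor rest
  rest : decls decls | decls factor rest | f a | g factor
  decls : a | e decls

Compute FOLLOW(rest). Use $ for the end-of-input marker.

{ $, a, e, f, g, m }

In decl : decl rest: rest is at the end, add FOLLOW(decl) = { $, a, e, f, g, m }.
In factor : f rest factor: add FIRST(factor) = { f }.
In factor : factor rest: rest is at the end, add FOLLOW(factor) = { $, a, e, f, g, m }.
In rest : decls factor rest: rest is at the end, add FOLLOW(rest) = { $, a, e, f, g, m }.
Union: FOLLOW(rest) = { $, a, e, f, g, m }.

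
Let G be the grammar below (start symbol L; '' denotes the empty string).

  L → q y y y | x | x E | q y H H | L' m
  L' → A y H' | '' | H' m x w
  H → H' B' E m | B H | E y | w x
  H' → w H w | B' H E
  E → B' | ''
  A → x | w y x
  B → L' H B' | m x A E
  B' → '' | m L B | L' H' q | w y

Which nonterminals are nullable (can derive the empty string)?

{ B', E, L' }

Directly nullable (have an ''-production): L', E, B'.
No other nonterminal has a production whose RHS symbols are all nullable.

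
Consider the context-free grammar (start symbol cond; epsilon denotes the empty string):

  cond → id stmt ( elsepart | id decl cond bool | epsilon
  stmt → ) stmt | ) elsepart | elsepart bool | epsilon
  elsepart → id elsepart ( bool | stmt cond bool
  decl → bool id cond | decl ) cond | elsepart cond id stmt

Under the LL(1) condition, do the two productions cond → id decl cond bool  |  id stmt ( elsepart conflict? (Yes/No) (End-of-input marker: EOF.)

Yes

FIRST(id decl cond bool) = { id } and FIRST(id stmt ( elsepart) = { id }.
Both contain id, so the two alternatives are not disjoint — LL(1) conflict.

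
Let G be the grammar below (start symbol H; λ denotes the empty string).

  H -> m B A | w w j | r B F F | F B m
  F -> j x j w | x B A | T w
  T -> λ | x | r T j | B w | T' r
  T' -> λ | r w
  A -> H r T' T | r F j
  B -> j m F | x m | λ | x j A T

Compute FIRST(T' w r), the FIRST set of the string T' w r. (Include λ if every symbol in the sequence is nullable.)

{ r, w }

Add FIRST(T')\{λ} = { r }; T' is nullable, continue.
w is a terminal; add {w} and stop.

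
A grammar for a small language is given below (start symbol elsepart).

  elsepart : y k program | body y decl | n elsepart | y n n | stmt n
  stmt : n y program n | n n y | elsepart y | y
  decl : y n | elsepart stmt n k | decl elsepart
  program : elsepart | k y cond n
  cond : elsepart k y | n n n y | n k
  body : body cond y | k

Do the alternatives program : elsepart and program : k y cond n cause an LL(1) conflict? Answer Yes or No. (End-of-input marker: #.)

Yes

FIRST(elsepart) = { k, n, y } and FIRST(k y cond n) = { k }.
Both contain k, so the two alternatives are not disjoint — LL(1) conflict.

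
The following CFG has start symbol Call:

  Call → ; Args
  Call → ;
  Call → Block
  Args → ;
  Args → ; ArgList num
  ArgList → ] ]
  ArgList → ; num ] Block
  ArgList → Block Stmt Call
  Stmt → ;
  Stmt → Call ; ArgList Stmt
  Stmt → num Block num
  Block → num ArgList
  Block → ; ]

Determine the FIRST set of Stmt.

Stmt → ; contributes {;}.
From Stmt → Call ; ArgList Stmt: add FIRST(Call) = { ;, num }.
Stmt → num Block num contributes {num}.
Union: FIRST(Stmt) = { ;, num }.

{ ;, num }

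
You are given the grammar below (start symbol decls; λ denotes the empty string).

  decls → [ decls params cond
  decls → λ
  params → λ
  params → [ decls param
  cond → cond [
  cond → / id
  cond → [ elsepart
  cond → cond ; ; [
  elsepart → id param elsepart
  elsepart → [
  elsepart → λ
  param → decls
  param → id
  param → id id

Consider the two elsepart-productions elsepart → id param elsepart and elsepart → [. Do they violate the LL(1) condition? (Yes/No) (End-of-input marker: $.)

FIRST(id param elsepart) = { id } and FIRST([) = { [ }.
The FIRST sets are disjoint and neither alternative is nullable — no conflict.

No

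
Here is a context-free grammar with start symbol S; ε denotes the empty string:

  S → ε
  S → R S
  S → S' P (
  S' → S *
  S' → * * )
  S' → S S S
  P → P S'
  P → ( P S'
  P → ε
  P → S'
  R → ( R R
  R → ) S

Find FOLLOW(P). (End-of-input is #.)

{ (, ), * }

In S → S' P (: add FIRST(() = { ( }.
In P → P S': add FIRST(S')\{ε} = { (, ), * }.
  Since S' is nullable, also add FOLLOW(P) = { (, ), * }.
In P → ( P S': add FIRST(S')\{ε} = { (, ), * }.
  Since S' is nullable, also add FOLLOW(P) = { (, ), * }.
Union: FOLLOW(P) = { (, ), * }.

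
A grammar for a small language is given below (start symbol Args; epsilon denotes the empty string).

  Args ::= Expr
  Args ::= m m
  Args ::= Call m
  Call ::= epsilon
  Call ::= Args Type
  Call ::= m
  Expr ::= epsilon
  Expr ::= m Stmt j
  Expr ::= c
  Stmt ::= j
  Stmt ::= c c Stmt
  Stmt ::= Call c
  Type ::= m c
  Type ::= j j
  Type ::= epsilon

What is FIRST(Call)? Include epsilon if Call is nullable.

Call ::= epsilon contributes epsilon.
From Call ::= Args Type: Args, Type nullable, take FIRST(Args) ∪ FIRST(Type) = { c, j, m }; also epsilon since the whole RHS is nullable.
Call ::= m contributes {m}.
Union: FIRST(Call) = { c, j, m, epsilon }.

{ c, j, m, epsilon }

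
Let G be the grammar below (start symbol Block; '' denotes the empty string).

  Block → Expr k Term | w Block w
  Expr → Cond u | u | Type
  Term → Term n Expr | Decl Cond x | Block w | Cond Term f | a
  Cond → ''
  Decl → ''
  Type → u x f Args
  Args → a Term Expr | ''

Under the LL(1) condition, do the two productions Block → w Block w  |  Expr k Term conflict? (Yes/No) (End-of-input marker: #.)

No

FIRST(w Block w) = { w } and FIRST(Expr k Term) = { u }.
The FIRST sets are disjoint and neither alternative is nullable — no conflict.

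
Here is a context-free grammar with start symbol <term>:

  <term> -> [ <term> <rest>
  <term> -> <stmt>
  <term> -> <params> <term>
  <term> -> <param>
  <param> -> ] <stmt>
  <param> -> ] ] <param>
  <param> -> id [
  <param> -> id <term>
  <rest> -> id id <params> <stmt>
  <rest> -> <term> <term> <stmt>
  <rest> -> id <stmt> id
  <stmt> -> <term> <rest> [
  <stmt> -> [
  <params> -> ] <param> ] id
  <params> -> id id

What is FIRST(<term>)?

<term> -> [ <term> <rest> contributes {[}.
From <term> -> <stmt>: add FIRST(<stmt>) = { [, ], id }.
From <term> -> <params> <term>: add FIRST(<params>) = { ], id }.
From <term> -> <param>: add FIRST(<param>) = { ], id }.
Union: FIRST(<term>) = { [, ], id }.

{ [, ], id }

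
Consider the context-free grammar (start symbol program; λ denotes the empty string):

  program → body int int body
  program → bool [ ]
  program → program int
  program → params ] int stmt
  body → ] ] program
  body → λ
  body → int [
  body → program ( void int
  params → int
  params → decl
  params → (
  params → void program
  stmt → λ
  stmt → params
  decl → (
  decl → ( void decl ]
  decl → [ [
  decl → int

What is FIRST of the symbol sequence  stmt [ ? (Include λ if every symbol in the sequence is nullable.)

{ (, [, int, void }

Add FIRST(stmt)\{λ} = { (, [, int, void }; stmt is nullable, continue.
[ is a terminal; add {[} and stop.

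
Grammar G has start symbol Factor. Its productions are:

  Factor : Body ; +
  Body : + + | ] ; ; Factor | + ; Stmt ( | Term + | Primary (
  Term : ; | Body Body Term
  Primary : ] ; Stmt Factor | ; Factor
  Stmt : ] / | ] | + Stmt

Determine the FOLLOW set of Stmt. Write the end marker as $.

In Body : + ; Stmt (: add FIRST(() = { ( }.
In Primary : ] ; Stmt Factor: add FIRST(Factor) = { +, ;, ] }.
In Stmt : + Stmt: Stmt is at the end, add FOLLOW(Stmt) = { (, +, ;, ] }.
Union: FOLLOW(Stmt) = { (, +, ;, ] }.

{ (, +, ;, ] }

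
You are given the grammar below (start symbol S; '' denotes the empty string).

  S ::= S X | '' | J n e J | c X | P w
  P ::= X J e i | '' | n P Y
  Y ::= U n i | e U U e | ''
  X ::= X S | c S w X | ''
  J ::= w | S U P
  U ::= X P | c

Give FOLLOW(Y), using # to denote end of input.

In P ::= n P Y: Y is at the end, add FOLLOW(P) = { #, c, e, n, w }.
Union: FOLLOW(Y) = { #, c, e, n, w }.

{ #, c, e, n, w }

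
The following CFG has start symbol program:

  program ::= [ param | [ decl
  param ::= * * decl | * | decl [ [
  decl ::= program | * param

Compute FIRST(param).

{ *, [ }

param ::= * * decl contributes {*}.
param ::= * contributes {*}.
From param ::= decl [ [: add FIRST(decl) = { *, [ }.
Union: FIRST(param) = { *, [ }.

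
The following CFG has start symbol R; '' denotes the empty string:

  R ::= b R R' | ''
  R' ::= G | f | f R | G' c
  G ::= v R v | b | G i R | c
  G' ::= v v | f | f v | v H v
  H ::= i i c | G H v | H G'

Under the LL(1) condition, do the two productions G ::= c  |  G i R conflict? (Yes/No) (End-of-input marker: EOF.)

Yes

FIRST(c) = { c } and FIRST(G i R) = { b, c, v }.
Both contain c, so the two alternatives are not disjoint — LL(1) conflict.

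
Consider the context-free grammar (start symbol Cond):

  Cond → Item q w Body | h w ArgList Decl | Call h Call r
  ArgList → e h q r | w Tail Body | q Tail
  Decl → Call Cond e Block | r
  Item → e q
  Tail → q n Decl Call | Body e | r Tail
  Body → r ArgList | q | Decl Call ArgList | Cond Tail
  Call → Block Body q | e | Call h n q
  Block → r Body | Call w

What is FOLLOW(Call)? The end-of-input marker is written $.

In Cond → Call h Call r: add FIRST(h Call r) = { h }.
In Cond → Call h Call r: add FIRST(r) = { r }.
In Decl → Call Cond e Block: add FIRST(Cond e Block) = { e, h, r }.
In Tail → q n Decl Call: Call is at the end, add FOLLOW(Tail) = { $, e, h, q, r }.
In Body → Decl Call ArgList: add FIRST(ArgList) = { e, q, w }.
In Call → Call h n q: add FIRST(h n q) = { h }.
In Block → Call w: add FIRST(w) = { w }.
Union: FOLLOW(Call) = { $, e, h, q, r, w }.

{ $, e, h, q, r, w }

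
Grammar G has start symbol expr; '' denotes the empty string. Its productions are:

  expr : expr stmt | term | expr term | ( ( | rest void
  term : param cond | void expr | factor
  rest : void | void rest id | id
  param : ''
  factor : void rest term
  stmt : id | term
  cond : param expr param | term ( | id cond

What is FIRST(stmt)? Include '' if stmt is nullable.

stmt : id contributes {id}.
From stmt : term: add FIRST(term) = { (, id, void }.
Union: FIRST(stmt) = { (, id, void }.

{ (, id, void }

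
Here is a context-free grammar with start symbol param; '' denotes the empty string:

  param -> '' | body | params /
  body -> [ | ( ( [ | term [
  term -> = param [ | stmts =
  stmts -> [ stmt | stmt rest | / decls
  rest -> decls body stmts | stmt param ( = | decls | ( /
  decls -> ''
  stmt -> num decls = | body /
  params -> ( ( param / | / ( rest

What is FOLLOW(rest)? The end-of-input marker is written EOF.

{ /, = }

In stmts -> stmt rest: rest is at the end, add FOLLOW(stmts) = { /, = }.
In params -> / ( rest: rest is at the end, add FOLLOW(params) = { / }.
Union: FOLLOW(rest) = { /, = }.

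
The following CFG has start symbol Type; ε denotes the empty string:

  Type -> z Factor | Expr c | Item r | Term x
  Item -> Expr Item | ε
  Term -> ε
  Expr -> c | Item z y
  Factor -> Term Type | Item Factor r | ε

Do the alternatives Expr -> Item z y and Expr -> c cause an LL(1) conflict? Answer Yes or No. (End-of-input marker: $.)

FIRST(Item z y) = { c, z } and FIRST(c) = { c }.
Both contain c, so the two alternatives are not disjoint — LL(1) conflict.

Yes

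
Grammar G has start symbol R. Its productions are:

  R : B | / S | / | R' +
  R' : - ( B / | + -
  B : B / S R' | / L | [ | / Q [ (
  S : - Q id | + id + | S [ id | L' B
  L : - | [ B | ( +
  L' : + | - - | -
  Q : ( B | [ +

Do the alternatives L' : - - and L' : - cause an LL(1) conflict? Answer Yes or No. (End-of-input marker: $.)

FIRST(- -) = { - } and FIRST(-) = { - }.
Both contain -, so the two alternatives are not disjoint — LL(1) conflict.

Yes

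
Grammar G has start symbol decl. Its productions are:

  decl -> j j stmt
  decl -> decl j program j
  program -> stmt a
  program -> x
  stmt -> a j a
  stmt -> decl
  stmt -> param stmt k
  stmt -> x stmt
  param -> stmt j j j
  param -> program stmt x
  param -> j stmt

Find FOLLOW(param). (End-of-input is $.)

{ a, j, x }

In stmt -> param stmt k: add FIRST(stmt k) = { a, j, x }.
Union: FOLLOW(param) = { a, j, x }.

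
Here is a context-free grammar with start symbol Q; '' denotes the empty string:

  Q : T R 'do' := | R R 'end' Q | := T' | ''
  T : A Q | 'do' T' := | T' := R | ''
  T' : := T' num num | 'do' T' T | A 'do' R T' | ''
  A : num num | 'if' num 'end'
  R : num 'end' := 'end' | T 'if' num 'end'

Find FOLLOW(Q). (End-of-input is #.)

Q is the start symbol, so # ∈ FOLLOW(Q).
In Q : R R 'end' Q: Q is at the end, add FOLLOW(Q) = { #, 'do', 'if', :=, num }.
In T : A Q: Q is at the end, add FOLLOW(T) = { #, 'do', 'if', :=, num }.
Union: FOLLOW(Q) = { #, 'do', 'if', :=, num }.

{ #, 'do', 'if', :=, num }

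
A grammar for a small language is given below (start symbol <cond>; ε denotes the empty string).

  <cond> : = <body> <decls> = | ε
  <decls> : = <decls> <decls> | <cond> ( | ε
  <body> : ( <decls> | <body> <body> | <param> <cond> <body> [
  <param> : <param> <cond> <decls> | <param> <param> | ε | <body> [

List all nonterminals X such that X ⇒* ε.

{ <cond>, <decls>, <param> }

Directly nullable (have an ε-production): <cond>, <decls>, <param>.
No other nonterminal has a production whose RHS symbols are all nullable.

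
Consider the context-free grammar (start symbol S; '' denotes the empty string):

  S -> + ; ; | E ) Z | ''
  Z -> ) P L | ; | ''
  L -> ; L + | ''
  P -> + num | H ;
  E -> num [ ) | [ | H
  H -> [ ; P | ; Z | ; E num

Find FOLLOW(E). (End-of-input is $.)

In S -> E ) Z: add FIRST() Z) = { ) }.
In H -> ; E num: add FIRST(num) = { num }.
Union: FOLLOW(E) = { ), num }.

{ ), num }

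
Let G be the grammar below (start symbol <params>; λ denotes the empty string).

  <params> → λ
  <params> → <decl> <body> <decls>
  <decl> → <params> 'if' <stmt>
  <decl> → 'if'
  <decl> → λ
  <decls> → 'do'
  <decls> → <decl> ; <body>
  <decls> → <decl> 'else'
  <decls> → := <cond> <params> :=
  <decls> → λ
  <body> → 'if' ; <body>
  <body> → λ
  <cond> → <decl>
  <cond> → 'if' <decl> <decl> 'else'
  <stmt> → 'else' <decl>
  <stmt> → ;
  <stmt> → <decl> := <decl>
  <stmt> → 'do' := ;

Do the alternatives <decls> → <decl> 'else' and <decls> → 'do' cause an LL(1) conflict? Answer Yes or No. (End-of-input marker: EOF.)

Yes

FIRST(<decl> 'else') = { 'do', 'else', 'if', :=, ; } and FIRST('do') = { 'do' }.
Both contain 'do', so the two alternatives are not disjoint — LL(1) conflict.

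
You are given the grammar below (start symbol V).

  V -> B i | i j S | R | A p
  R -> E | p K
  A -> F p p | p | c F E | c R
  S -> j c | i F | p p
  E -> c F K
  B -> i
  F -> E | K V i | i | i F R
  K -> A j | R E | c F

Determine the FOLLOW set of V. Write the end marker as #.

{ #, i }

V is the start symbol, so # ∈ FOLLOW(V).
In F -> K V i: add FIRST(i) = { i }.
Union: FOLLOW(V) = { #, i }.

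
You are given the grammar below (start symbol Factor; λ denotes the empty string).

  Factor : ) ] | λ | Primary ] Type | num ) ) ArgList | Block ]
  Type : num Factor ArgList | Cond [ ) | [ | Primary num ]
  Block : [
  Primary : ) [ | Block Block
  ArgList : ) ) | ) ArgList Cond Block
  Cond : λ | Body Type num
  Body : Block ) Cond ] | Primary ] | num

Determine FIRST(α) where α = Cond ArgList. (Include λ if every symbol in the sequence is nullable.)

Add FIRST(Cond)\{λ} = { ), [, num }; Cond is nullable, continue.
Add FIRST(ArgList) = { ) }; ArgList is not nullable, stop.

{ ), [, num }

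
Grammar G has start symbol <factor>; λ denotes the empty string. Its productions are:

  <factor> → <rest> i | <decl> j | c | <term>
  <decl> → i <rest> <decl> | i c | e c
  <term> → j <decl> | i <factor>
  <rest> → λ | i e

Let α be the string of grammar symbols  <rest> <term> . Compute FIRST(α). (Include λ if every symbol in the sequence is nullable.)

{ i, j }

Add FIRST(<rest>)\{λ} = { i }; <rest> is nullable, continue.
Add FIRST(<term>) = { i, j }; <term> is not nullable, stop.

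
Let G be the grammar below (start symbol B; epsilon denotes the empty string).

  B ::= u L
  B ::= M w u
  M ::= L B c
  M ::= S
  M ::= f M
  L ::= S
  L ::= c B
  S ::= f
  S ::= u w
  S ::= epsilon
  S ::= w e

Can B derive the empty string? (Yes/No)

No

Nullable nonterminals: L, M, S.
No production of B has an RHS whose symbols are all nullable, so B is not nullable.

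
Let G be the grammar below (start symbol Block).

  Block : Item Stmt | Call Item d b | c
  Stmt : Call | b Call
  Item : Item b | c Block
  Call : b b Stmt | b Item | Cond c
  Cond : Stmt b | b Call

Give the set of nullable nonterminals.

{ } (none)

No nonterminal has an empty production or an RHS whose symbols are all nullable.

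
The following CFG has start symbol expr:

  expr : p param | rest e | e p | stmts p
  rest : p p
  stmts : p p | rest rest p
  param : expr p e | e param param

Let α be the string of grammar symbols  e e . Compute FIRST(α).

{ e }

e is a terminal; add {e} and stop.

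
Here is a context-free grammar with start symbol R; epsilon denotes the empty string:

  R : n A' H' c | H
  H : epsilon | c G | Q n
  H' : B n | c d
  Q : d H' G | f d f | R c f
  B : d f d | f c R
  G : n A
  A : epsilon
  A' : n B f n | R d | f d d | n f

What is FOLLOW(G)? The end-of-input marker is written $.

{ $, c, d, f, n }

In H : c G: G is at the end, add FOLLOW(H) = { $, c, d, f, n }.
In Q : d H' G: G is at the end, add FOLLOW(Q) = { n }.
Union: FOLLOW(G) = { $, c, d, f, n }.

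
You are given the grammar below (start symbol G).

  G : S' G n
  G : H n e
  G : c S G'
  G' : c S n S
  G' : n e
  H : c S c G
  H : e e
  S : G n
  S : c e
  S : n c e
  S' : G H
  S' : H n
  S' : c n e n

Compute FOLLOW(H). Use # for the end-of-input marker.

{ c, e, n }

In G : H n e: add FIRST(n e) = { n }.
In S' : G H: H is at the end, add FOLLOW(S') = { c, e }.
In S' : H n: add FIRST(n) = { n }.
Union: FOLLOW(H) = { c, e, n }.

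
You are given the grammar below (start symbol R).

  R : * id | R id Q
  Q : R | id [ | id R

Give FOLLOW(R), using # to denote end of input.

{ #, id }

R is the start symbol, so # ∈ FOLLOW(R).
In R : R id Q: add FIRST(id Q) = { id }.
In Q : R: R is at the end, add FOLLOW(Q) = { #, id }.
In Q : id R: R is at the end, add FOLLOW(Q) = { #, id }.
Union: FOLLOW(R) = { #, id }.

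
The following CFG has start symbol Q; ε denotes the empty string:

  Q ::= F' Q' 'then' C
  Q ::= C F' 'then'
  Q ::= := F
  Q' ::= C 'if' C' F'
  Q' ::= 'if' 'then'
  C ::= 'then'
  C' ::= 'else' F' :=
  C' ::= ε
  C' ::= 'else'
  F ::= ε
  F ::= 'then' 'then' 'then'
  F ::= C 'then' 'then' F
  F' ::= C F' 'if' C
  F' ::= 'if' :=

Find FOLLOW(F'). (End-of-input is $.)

In Q ::= F' Q' 'then' C: add FIRST(Q' 'then' C) = { 'if', 'then' }.
In Q ::= C F' 'then': add FIRST('then') = { 'then' }.
In Q' ::= C 'if' C' F': F' is at the end, add FOLLOW(Q') = { 'then' }.
In C' ::= 'else' F' :=: add FIRST(:=) = { := }.
In F' ::= C F' 'if' C: add FIRST('if' C) = { 'if' }.
Union: FOLLOW(F') = { 'if', 'then', := }.

{ 'if', 'then', := }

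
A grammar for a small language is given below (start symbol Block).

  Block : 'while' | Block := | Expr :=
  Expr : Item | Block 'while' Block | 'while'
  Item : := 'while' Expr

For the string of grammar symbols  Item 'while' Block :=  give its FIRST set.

{ := }

Add FIRST(Item) = { := }; Item is not nullable, stop.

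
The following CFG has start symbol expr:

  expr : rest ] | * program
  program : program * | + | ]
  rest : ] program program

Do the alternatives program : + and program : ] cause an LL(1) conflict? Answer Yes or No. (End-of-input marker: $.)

FIRST(+) = { + } and FIRST(]) = { ] }.
The FIRST sets are disjoint and neither alternative is nullable — no conflict.

No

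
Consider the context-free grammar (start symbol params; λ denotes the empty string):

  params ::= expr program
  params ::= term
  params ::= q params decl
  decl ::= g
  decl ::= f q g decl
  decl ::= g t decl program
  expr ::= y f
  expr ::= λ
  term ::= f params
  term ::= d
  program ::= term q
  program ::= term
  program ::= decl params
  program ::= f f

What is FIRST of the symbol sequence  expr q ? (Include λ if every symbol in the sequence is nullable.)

Add FIRST(expr)\{λ} = { y }; expr is nullable, continue.
q is a terminal; add {q} and stop.

{ q, y }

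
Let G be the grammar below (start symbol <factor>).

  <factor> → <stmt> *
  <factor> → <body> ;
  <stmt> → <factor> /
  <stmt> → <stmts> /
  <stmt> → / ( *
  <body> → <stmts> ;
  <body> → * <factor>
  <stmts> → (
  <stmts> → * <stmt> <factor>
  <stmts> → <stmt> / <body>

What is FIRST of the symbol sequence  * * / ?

{ * }

* is a terminal; add {*} and stop.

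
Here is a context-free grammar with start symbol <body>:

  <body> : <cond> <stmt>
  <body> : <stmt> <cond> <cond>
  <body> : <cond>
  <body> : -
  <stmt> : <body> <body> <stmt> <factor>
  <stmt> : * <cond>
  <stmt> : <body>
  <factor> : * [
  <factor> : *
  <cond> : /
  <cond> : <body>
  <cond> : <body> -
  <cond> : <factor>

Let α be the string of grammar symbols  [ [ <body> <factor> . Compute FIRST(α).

[ is a terminal; add {[} and stop.

{ [ }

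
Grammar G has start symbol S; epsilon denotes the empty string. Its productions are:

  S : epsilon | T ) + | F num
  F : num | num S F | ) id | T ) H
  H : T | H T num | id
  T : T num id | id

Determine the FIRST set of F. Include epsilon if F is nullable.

F : num contributes {num}.
F : num S F contributes {num}.
F : ) id contributes {)}.
From F : T ) H: add FIRST(T) = { id }.
Union: FIRST(F) = { ), id, num }.

{ ), id, num }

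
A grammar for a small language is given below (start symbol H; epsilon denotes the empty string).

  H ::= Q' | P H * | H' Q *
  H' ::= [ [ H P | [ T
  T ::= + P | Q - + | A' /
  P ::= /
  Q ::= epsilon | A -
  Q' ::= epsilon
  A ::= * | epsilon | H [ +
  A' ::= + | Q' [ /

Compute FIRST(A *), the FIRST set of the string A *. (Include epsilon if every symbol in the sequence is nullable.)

Add FIRST(A)\{epsilon} = { *, /, [ }; A is nullable, continue.
* is a terminal; add {*} and stop.

{ *, /, [ }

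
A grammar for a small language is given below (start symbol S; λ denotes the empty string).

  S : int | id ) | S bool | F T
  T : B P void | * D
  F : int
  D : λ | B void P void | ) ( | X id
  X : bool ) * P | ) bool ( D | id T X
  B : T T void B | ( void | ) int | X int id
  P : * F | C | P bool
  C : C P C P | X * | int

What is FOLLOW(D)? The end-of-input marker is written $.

In T : * D: D is at the end, add FOLLOW(T) = { $, (, ), *, bool, id, void }.
In X : ) bool ( D: D is at the end, add FOLLOW(X) = { *, id, int }.
Union: FOLLOW(D) = { $, (, ), *, bool, id, int, void }.

{ $, (, ), *, bool, id, int, void }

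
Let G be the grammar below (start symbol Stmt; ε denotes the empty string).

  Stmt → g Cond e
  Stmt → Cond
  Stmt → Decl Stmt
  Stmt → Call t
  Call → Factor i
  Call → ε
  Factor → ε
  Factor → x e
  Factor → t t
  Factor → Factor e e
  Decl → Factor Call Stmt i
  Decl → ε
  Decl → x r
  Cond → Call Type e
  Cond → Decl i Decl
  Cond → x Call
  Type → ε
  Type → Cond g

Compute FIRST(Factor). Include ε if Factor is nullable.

Factor → ε contributes ε.
Factor → x e contributes {x}.
Factor → t t contributes {t}.
From Factor → Factor e e: Factor nullable, take FIRST(Factor) ∪ {e} = { e, t, x }.
Union: FIRST(Factor) = { e, t, x, ε }.

{ e, t, x, ε }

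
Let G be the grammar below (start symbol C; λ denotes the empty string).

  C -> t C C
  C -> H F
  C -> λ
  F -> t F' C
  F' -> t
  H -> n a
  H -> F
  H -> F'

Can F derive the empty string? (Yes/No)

Nullable nonterminals: C.
No production of F has an RHS whose symbols are all nullable, so F is not nullable.

No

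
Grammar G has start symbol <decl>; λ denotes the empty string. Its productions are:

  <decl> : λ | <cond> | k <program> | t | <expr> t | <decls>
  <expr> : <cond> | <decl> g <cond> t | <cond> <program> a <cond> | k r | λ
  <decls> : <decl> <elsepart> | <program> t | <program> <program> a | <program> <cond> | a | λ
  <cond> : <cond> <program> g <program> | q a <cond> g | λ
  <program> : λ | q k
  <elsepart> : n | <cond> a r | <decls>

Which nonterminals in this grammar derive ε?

Directly nullable (have an λ-production): <decl>, <expr>, <decls>, <cond>, <program>.
<elsepart> : <decls> with every symbol nullable, so <elsepart> is nullable.

{ <cond>, <decl>, <decls>, <elsepart>, <expr>, <program> }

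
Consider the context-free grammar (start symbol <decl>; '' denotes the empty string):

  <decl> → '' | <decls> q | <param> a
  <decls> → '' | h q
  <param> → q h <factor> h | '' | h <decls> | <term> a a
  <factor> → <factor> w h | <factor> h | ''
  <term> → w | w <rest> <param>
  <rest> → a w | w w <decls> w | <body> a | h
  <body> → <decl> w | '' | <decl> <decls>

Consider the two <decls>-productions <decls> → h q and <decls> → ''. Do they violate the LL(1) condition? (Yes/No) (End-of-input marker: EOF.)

No

FIRST(h q) = { h } and FIRST('') = { '' }.
The second is nullable but FOLLOW(<decls>) = { a, q, w } is disjoint from FIRST of the first.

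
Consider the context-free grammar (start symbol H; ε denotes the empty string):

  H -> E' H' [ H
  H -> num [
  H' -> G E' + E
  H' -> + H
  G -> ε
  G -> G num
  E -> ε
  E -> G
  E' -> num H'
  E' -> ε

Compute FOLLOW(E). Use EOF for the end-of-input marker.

{ +, [, num }

In H' -> G E' + E: E is at the end, add FOLLOW(H') = { +, [, num }.
Union: FOLLOW(E) = { +, [, num }.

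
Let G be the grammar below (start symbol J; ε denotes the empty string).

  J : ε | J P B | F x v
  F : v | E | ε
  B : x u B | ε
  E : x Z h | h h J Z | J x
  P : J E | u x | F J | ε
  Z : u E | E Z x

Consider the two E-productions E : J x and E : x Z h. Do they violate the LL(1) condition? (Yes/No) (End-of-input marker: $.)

Yes

FIRST(J x) = { h, u, v, x } and FIRST(x Z h) = { x }.
Both contain x, so the two alternatives are not disjoint — LL(1) conflict.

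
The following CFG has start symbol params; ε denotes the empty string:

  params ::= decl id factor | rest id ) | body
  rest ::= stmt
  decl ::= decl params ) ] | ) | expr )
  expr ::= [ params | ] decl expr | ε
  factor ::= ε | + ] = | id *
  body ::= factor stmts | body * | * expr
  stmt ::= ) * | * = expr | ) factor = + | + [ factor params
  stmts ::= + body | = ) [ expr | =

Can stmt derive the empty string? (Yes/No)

Nullable nonterminals: expr, factor.
No production of stmt has an RHS whose symbols are all nullable, so stmt is not nullable.

No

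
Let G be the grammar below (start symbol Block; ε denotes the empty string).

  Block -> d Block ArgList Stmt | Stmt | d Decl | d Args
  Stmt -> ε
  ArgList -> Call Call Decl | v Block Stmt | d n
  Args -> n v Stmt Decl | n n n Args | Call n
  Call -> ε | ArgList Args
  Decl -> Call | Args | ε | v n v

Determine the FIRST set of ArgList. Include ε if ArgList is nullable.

{ d, n, v, ε }

From ArgList -> Call Call Decl: Call, Call, Decl nullable, take FIRST(Call) ∪ FIRST(Call) ∪ FIRST(Decl) = { d, n, v }; also ε since the whole RHS is nullable.
ArgList -> v Block Stmt contributes {v}.
ArgList -> d n contributes {d}.
Union: FIRST(ArgList) = { d, n, v, ε }.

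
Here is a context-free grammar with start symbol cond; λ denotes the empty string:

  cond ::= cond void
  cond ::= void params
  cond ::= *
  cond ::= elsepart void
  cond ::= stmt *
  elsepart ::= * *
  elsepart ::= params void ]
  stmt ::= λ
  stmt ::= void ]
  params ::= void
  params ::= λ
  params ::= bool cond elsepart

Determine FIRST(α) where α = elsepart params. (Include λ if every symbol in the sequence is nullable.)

{ *, bool, void }

Add FIRST(elsepart) = { *, bool, void }; elsepart is not nullable, stop.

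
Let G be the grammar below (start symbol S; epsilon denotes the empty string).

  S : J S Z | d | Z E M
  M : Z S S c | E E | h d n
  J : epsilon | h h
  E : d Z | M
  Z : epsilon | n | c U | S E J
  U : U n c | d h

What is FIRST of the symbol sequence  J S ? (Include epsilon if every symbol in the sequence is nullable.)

Add FIRST(J)\{epsilon} = { h }; J is nullable, continue.
Add FIRST(S) = { c, d, h, n }; S is not nullable, stop.

{ c, d, h, n }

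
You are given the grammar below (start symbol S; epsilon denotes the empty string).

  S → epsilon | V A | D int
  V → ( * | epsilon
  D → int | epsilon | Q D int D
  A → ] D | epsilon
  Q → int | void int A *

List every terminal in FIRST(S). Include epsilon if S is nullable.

{ (, ], int, void, epsilon }

S → epsilon contributes epsilon.
From S → V A: V, A nullable, take FIRST(V) ∪ FIRST(A) = { (, ] }; also epsilon since the whole RHS is nullable.
From S → D int: D nullable, take FIRST(D) ∪ {int} = { int, void }.
Union: FIRST(S) = { (, ], int, void, epsilon }.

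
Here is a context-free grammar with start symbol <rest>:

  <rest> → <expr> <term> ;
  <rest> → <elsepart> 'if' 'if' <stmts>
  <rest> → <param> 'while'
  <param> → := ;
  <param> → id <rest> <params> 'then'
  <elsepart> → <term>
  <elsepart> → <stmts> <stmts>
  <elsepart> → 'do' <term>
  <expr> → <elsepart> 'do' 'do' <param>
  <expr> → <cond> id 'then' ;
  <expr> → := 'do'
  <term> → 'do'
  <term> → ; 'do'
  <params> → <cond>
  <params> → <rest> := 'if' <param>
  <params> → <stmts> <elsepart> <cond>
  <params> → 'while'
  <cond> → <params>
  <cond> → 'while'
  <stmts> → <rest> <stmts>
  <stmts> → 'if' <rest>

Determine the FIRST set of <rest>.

{ 'do', 'if', 'while', :=, ;, id }

From <rest> → <expr> <term> ;: add FIRST(<expr>) = { 'do', 'if', 'while', :=, ;, id }.
From <rest> → <elsepart> 'if' 'if' <stmts>: add FIRST(<elsepart>) = { 'do', 'if', 'while', :=, ;, id }.
From <rest> → <param> 'while': add FIRST(<param>) = { :=, id }.
Union: FIRST(<rest>) = { 'do', 'if', 'while', :=, ;, id }.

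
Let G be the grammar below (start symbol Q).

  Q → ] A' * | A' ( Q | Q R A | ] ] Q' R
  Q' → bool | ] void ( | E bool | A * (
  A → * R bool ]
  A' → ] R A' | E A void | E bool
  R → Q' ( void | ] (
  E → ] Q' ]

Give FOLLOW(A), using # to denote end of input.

In Q → Q R A: A is at the end, add FOLLOW(Q) = { #, *, ], bool }.
In Q' → A * (: add FIRST(* () = { * }.
In A' → E A void: add FIRST(void) = { void }.
Union: FOLLOW(A) = { #, *, ], bool, void }.

{ #, *, ], bool, void }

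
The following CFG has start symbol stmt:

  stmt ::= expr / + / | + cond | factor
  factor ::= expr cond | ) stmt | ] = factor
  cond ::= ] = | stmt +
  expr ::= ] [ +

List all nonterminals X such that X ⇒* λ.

{ } (none)

No nonterminal has an empty production or an RHS whose symbols are all nullable.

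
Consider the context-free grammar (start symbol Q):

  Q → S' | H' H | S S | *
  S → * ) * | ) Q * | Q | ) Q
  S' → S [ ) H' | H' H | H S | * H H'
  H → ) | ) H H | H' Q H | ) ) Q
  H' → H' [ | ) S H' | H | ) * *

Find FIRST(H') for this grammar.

{ ) }

From H' → H' [: add FIRST(H') = { ) }.
H' → ) S H' contributes {)}.
From H' → H: add FIRST(H) = { ) }.
H' → ) * * contributes {)}.
Union: FIRST(H') = { ) }.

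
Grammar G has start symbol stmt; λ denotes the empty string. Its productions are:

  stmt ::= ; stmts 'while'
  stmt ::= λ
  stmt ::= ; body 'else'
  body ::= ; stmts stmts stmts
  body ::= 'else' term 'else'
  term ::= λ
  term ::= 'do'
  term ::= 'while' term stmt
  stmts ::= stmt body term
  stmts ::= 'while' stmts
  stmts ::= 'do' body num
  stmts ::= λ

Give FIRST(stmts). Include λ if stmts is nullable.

From stmts ::= stmt body term: stmt nullable, take FIRST(stmt) ∪ FIRST(body) = { 'else', ; }.
stmts ::= 'while' stmts contributes {'while'}.
stmts ::= 'do' body num contributes {'do'}.
stmts ::= λ contributes λ.
Union: FIRST(stmts) = { 'do', 'else', 'while', ;, λ }.

{ 'do', 'else', 'while', ;, λ }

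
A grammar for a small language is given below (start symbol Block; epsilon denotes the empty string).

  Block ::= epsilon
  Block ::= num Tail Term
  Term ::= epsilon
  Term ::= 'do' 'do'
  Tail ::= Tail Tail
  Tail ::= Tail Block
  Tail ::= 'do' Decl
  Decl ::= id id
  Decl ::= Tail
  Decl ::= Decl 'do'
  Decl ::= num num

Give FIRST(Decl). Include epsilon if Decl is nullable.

{ 'do', id, num }

Decl ::= id id contributes {id}.
From Decl ::= Tail: add FIRST(Tail) = { 'do' }.
From Decl ::= Decl 'do': add FIRST(Decl) = { 'do', id, num }.
Decl ::= num num contributes {num}.
Union: FIRST(Decl) = { 'do', id, num }.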